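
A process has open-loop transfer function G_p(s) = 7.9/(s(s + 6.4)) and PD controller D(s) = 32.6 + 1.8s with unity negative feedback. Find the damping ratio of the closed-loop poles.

Forward path: (32.6 + 1.8s)·7.9/(s(s+6.4)). The closed-loop characteristic equation is s² + (6.4 + 7.9·1.8)s + 7.9·32.6 = 0.
That is s² + 20.62s + 257.5 = 0, so ω_n = 16.05 rad/s and ζ = 20.62/(2·16.05) = 0.6424.

ζ = 0.642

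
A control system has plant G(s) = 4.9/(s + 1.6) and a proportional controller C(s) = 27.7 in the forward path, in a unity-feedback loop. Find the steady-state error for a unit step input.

The loop is type 0. Static position error constant K_pos = C(0)·G(0) = 27.7·3.062 = 84.83.
Steady-state error to a unit step: e_ss = 1/(1+K_pos) = 1/85.83 = 0.0117.

0.0117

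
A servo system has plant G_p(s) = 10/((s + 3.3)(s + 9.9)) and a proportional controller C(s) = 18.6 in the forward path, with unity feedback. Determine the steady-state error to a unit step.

The loop is type 0. Static position error constant K_pos = C(0)·G_p(0) = 18.6·0.3061 = 5.693.
Steady-state error to a unit step: e_ss = 1/(1+K_pos) = 1/6.693 = 0.149.

0.149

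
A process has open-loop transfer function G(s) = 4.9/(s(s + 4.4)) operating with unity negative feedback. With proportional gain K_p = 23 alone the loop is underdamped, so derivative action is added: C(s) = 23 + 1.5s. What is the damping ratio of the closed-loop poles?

ζ = 0.553

Forward path: (23 + 1.5s)·4.9/(s(s+4.4)). The closed-loop characteristic equation is s² + (4.4 + 4.9·1.5)s + 4.9·23 = 0.
That is s² + 11.75s + 112.7 = 0, so ω_n = 10.62 rad/s and ζ = 11.75/(2·10.62) = 0.5534.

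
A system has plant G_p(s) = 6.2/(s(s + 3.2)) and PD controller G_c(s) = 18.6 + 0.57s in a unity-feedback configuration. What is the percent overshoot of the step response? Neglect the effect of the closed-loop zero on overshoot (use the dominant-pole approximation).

35.4%

Forward path: (18.6 + 0.57s)·6.2/(s(s+3.2)). The closed-loop characteristic equation is s² + (3.2 + 6.2·0.57)s + 6.2·18.6 = 0.
That is s² + 6.734s + 115.3 = 0, so ω_n = 10.74 rad/s and ζ = 6.734/(2·10.74) = 0.3135.
%OS = 100·exp(−πζ/√(1−ζ²)) = 35.4%.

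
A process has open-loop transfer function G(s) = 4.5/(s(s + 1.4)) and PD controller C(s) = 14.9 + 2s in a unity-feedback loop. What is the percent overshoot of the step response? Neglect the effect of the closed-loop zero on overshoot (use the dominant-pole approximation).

Forward path: (14.9 + 2s)·4.5/(s(s+1.4)). The closed-loop characteristic equation is s² + (1.4 + 4.5·2)s + 4.5·14.9 = 0.
That is s² + 10.4s + 67.05 = 0, so ω_n = 8.188 rad/s and ζ = 10.4/(2·8.188) = 0.635.
%OS = 100·exp(−πζ/√(1−ζ²)) = 7.56%.

7.56%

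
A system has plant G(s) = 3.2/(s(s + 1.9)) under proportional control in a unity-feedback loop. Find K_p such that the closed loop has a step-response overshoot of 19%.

K_p = 1.29

From %OS = 100·exp(−πζ/√(1−ζ²)) = 19%, ζ = −ln(0.19)/√(π²+ln²(0.19)) = 0.4673.
Characteristic equation s² + 1.9s + 3.2K_p = 0 gives ζ = 1.9/(2√(3.2K_p)).
Setting ζ = 0.4673: √(3.2K_p) = 1.9/(2·0.4673) = 2.033, so K_p = 4.132/3.2 = 1.29.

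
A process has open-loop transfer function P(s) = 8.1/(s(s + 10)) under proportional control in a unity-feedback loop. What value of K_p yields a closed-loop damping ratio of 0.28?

K_p = 39.4

Closed-loop characteristic equation: s² + 10s + K_p·8.1 = 0.
So ω_n = √(8.1K_p) and 2ζω_n = 10, giving ζ = 10/(2√(8.1K_p)).
Setting ζ = 0.28: √(8.1K_p) = 10/(2·0.28) = 17.86, so K_p = 318.9/8.1 = 39.4.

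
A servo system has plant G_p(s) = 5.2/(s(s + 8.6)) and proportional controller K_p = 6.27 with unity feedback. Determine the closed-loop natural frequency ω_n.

1 + K_p·G_p(s) = 0 gives s² + 8.6s + 32.6 = 0.
Matching s² + 2ζω_n s + ω_n²: ω_n = √32.6 = 5.71 rad/s and 2ζω_n = 8.6, so ζ = 8.6/(2·5.71) = 0.753.

ω_n = 5.71 rad/s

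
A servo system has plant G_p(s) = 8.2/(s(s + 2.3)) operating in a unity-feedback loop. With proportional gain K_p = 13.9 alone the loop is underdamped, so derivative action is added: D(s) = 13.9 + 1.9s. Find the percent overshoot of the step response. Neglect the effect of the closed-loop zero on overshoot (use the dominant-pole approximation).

Forward path: (13.9 + 1.9s)·8.2/(s(s+2.3)). The closed-loop characteristic equation is s² + (2.3 + 8.2·1.9)s + 8.2·13.9 = 0.
That is s² + 17.88s + 114 = 0, so ω_n = 10.68 rad/s and ζ = 17.88/(2·10.68) = 0.8374.
%OS = 100·exp(−πζ/√(1−ζ²)) = 0.813%.

0.813%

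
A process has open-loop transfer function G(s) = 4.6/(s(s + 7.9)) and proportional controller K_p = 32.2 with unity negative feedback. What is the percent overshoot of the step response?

The closed-loop denominator s² + 7.9s + 148.1 gives ω_n = √148.1 = 12.17 and ζ = 7.9/(2ω_n) = 0.3246.
%OS = 100·exp(−πζ/√(1−ζ²)) = 100·exp(−π·0.3246/√0.8947) = 34%.

34%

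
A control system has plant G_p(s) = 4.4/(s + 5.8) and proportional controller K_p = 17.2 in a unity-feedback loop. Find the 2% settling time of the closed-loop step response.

T_s ≈ 0.0491 s

Closed-loop transfer function: T(s) = K_p·G_p(s)/(1 + K_p·G_p(s)) = 75.68/(s + 5.8 + 75.68) = 75.68/(s + 81.48).
Time constant τ = 1/81.48 = 0.01227 s, so the 2% settling time is about 4τ = 0.0491 s.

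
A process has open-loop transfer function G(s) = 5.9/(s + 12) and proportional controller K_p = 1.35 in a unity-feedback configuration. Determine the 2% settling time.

T_s ≈ 0.2 s

Closed-loop transfer function: T(s) = K_p·G(s)/(1 + K_p·G(s)) = 7.965/(s + 12 + 7.965) = 7.965/(s + 19.96).
Time constant τ = 1/19.96 = 0.05009 s, so the 2% settling time is about 4τ = 0.2 s.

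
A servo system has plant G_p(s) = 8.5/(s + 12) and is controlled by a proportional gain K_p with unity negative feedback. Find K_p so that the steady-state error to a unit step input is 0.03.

K_p = 45.6

For a type-0 loop with proportional control, e_ss = 1/(1 + K_p·G_p(0)).
G_p(0) = 0.7083. Require 1/(1 + K_p·0.7083) = 0.03, so 1 + 0.7083·K_p = 33.33.
K_p = (33.33 − 1)/0.7083 = 45.6.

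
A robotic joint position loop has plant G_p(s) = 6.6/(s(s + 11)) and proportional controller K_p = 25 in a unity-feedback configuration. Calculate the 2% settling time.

T_s ≈ 0.727 s

The closed-loop denominator s² + 11s + 165 gives ω_n = √165 = 12.85 and ζ = 11/(2ω_n) = 0.4282.
2% settling time T_s ≈ 4/(ζω_n) = 4/5.5 = 0.727 s.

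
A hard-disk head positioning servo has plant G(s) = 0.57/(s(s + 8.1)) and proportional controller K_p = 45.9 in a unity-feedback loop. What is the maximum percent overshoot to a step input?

From 1 + K_pG(s) = 0: s² + 8.1s + 26.16 = 0 ⇒ ω_n = 5.115, ζ = 0.7918.
%OS = 100·exp(−πζ/√(1−ζ²)) = 100·exp(−π·0.7918/√0.3731) = 1.7%.

1.7%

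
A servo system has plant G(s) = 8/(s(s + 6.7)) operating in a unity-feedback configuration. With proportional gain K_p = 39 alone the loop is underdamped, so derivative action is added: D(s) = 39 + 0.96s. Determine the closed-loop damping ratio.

ζ = 0.407

Forward path: (39 + 0.96s)·8/(s(s+6.7)). The closed-loop characteristic equation is s² + (6.7 + 8·0.96)s + 8·39 = 0.
That is s² + 14.38s + 312 = 0, so ω_n = 17.66 rad/s and ζ = 14.38/(2·17.66) = 0.4071.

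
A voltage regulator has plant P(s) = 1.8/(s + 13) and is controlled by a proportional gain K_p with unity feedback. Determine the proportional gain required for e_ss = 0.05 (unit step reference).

K_p = 137

Steady-state error for a unit step on this type-0 loop is 1/(1 + K_p·P(0)).
P(0) = 0.1385. Require 1/(1 + K_p·0.1385) = 0.05, so 1 + 0.1385·K_p = 20.
K_p = (20 − 1)/0.1385 = 137.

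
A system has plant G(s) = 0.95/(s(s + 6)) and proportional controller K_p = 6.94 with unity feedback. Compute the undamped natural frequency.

ω_n = 2.57 rad/s

1 + K_p·G(s) = 0 gives s² + 6s + 6.593 = 0.
So ω_n² = 6.593 ⇒ ω_n = 2.568 rad/s, and ζ = 6/(2ω_n) = 1.17.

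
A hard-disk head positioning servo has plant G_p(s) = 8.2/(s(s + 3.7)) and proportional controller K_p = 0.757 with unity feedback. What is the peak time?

Closed-loop characteristic equation: s² + 3.7s + 6.207 = 0, so ω_n = 2.491 rad/s and ζ = 3.7/(2·2.491) = 0.7425.
Damped frequency ω_d = ω_n√(1−ζ²) = 1.669 rad/s, so peak time T_p = π/ω_d = 1.88 s.

T_p = 1.88 s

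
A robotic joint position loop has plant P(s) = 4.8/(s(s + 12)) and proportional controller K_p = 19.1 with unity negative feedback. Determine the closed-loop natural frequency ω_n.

1 + K_p·P(s) = 0 gives s² + 12s + 91.68 = 0.
Matching s² + 2ζω_n s + ω_n²: ω_n = √91.68 = 9.575 rad/s and 2ζω_n = 12, so ζ = 12/(2·9.575) = 0.627.

ω_n = 9.57 rad/s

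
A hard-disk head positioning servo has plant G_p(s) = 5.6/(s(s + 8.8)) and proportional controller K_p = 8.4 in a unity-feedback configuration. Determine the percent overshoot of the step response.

7.23%

From 1 + K_pG_p(s) = 0: s² + 8.8s + 47.04 = 0 ⇒ ω_n = 6.859, ζ = 0.6415.
%OS = 100·exp(−πζ/√(1−ζ²)) = 100·exp(−π·0.6415/√0.5884) = 7.23%.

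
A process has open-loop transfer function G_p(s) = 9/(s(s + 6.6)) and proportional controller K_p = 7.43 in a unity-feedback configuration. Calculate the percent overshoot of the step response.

25%

From 1 + K_pG_p(s) = 0: s² + 6.6s + 66.87 = 0 ⇒ ω_n = 8.177, ζ = 0.4036.
%OS = 100·exp(−πζ/√(1−ζ²)) = 100·exp(−π·0.4036/√0.8371) = 25%.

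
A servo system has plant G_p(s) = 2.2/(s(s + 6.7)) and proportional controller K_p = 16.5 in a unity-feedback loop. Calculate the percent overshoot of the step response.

The closed-loop denominator s² + 6.7s + 36.3 gives ω_n = √36.3 = 6.025 and ζ = 6.7/(2ω_n) = 0.556.
%OS = 100·exp(−πζ/√(1−ζ²)) = 100·exp(−π·0.556/√0.6908) = 12.2%.

12.2%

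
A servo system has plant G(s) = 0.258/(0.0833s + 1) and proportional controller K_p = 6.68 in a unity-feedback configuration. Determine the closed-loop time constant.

Closed loop: T(s) = K_p·G/(1+K_p·G) = 1.723/(0.0833s + 1 + 1.723), with pole at s = −(1 + 1.723)/0.0833 = −32.69.
Closed-loop time constant τ = 1/32.69 = 0.0306 s.

τ = 0.0306 s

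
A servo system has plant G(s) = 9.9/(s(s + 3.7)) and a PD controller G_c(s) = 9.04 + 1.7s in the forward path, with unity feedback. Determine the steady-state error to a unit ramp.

The loop has one pole at the origin (type 1). Velocity error constant K_v = lim_{s→0} s·G_c(s)G(s) = 9.04·9.9/3.7 = 24.19.
Steady-state error to a unit ramp: e_ss = 1/K_v = 0.0413.

0.0413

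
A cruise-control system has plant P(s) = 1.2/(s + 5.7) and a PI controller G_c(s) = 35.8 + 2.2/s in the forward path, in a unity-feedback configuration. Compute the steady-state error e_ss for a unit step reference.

The open loop G_c(s)P(s) has a pole at the origin (type 1), so the static position error constant is infinite and e_ss = 1/(1+∞) = 0.

0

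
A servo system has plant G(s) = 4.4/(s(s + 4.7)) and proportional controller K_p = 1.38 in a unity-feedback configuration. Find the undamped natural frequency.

With unity feedback the closed-loop characteristic equation is s² + 4.7s + 1.38·4.4 = s² + 4.7s + 6.072 = 0.
Matching s² + 2ζω_n s + ω_n²: ω_n = √6.072 = 2.464 rad/s and 2ζω_n = 4.7, so ζ = 4.7/(2·2.464) = 0.954.

ω_n = 2.46 rad/s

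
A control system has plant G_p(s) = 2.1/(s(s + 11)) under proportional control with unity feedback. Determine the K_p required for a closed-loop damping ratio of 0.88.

K_p = 18.6

Closed-loop characteristic equation: s² + 11s + K_p·2.1 = 0.
So ω_n = √(2.1K_p) and 2ζω_n = 11, giving ζ = 11/(2√(2.1K_p)).
Setting ζ = 0.88: √(2.1K_p) = 11/(2·0.88) = 6.25, so K_p = 39.06/2.1 = 18.6.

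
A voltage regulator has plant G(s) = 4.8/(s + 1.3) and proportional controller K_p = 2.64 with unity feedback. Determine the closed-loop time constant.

τ = 0.0716 s

Closed-loop transfer function: T(s) = K_p·G(s)/(1 + K_p·G(s)) = 12.67/(s + 1.3 + 12.67) = 12.67/(s + 13.97).
Time constant τ = 1/13.97 = 0.0716 s.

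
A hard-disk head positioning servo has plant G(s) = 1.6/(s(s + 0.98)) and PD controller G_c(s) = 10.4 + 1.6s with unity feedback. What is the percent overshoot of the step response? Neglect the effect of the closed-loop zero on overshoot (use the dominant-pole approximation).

Forward path: (10.4 + 1.6s)·1.6/(s(s+0.98)). The closed-loop characteristic equation is s² + (0.98 + 1.6·1.6)s + 1.6·10.4 = 0.
That is s² + 3.54s + 16.64 = 0, so ω_n = 4.079 rad/s and ζ = 3.54/(2·4.079) = 0.4339.
%OS = 100·exp(−πζ/√(1−ζ²)) = 22%.

22%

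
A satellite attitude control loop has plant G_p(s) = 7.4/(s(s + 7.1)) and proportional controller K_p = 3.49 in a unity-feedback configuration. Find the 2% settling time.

The closed-loop denominator s² + 7.1s + 25.83 gives ω_n = √25.83 = 5.082 and ζ = 7.1/(2ω_n) = 0.6986.
2% settling time T_s ≈ 4/(ζω_n) = 4/3.55 = 1.13 s.

T_s ≈ 1.13 s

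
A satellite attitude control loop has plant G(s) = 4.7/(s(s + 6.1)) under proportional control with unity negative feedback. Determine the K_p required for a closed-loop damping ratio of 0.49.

K_p = 8.24

Closed-loop characteristic equation: s² + 6.1s + K_p·4.7 = 0.
So ω_n = √(4.7K_p) and 2ζω_n = 6.1, giving ζ = 6.1/(2√(4.7K_p)).
Setting ζ = 0.49: √(4.7K_p) = 6.1/(2·0.49) = 6.224, so K_p = 38.74/4.7 = 8.24.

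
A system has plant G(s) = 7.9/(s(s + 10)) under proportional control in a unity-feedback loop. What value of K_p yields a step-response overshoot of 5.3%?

From %OS = 100·exp(−πζ/√(1−ζ²)) = 5.3%, ζ = −ln(0.053)/√(π²+ln²(0.053)) = 0.683.
Characteristic equation s² + 10s + 7.9K_p = 0 gives ζ = 10/(2√(7.9K_p)).
Setting ζ = 0.683: √(7.9K_p) = 10/(2·0.683) = 7.321, so K_p = 53.6/7.9 = 6.78.

K_p = 6.78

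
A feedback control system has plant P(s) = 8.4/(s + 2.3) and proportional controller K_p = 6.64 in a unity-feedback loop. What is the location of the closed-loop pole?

Closed-loop transfer function: T(s) = K_p·P(s)/(1 + K_p·P(s)) = 55.78/(s + 2.3 + 55.78) = 55.78/(s + 58.08).
The closed-loop pole is at s = −58.08.

s = -58.08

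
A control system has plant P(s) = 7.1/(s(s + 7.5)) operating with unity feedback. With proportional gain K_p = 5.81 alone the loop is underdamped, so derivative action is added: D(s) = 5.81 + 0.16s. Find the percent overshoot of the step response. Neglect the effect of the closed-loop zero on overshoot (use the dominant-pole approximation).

Forward path: (5.81 + 0.16s)·7.1/(s(s+7.5)). The closed-loop characteristic equation is s² + (7.5 + 7.1·0.16)s + 7.1·5.81 = 0.
That is s² + 8.636s + 41.25 = 0, so ω_n = 6.423 rad/s and ζ = 8.636/(2·6.423) = 0.6723.
%OS = 100·exp(−πζ/√(1−ζ²)) = 5.77%.

5.77%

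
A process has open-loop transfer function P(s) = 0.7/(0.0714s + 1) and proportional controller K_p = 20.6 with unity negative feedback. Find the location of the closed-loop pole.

Closed loop: T(s) = K_p·P/(1+K_p·P) = 14.42/(0.0714s + 1 + 14.42), with pole at s = −(1 + 14.42)/0.0714 = −216.

s = -216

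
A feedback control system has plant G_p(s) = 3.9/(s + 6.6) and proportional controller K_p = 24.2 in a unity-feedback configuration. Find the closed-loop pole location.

Closed-loop transfer function: T(s) = K_p·G_p(s)/(1 + K_p·G_p(s)) = 94.38/(s + 6.6 + 94.38) = 94.38/(s + 101).
The closed-loop pole is at s = −101.

s = -101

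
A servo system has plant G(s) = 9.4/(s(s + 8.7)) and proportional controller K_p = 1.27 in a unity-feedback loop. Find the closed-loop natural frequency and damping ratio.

ω_n = 3.46 rad/s, ζ = 1.26

1 + K_p·G(s) = 0 gives s² + 8.7s + 11.94 = 0.
So ω_n² = 11.94 ⇒ ω_n = 3.455 rad/s, and ζ = 8.7/(2ω_n) = 1.26.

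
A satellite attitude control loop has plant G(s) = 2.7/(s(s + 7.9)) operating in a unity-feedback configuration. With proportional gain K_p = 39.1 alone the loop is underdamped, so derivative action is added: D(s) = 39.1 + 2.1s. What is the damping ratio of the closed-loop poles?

Forward path: (39.1 + 2.1s)·2.7/(s(s+7.9)). The closed-loop characteristic equation is s² + (7.9 + 2.7·2.1)s + 2.7·39.1 = 0.
That is s² + 13.57s + 105.6 = 0, so ω_n = 10.27 rad/s and ζ = 13.57/(2·10.27) = 0.6604.

ζ = 0.66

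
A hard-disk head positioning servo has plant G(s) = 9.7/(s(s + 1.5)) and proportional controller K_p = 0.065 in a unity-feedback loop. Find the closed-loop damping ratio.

The closed-loop denominator is s(s+1.5) + 0.065·9.7 = s² + 1.5s + 0.6305.
Matching s² + 2ζω_n s + ω_n²: ω_n = √0.6305 = 0.794 rad/s and 2ζω_n = 1.5, so ζ = 1.5/(2·0.794) = 0.945.

ζ = 0.945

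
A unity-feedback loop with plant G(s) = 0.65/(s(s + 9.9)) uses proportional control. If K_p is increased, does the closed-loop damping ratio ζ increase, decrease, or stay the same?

decrease

ζ = 9.9/(2√(0.65K_p)); increasing K_p raises the denominator, so ζ falls.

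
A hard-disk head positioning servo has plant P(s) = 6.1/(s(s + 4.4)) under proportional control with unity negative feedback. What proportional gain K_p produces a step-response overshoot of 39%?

K_p = 9.63

From %OS = 100·exp(−πζ/√(1−ζ²)) = 39%, ζ = −ln(0.39)/√(π²+ln²(0.39)) = 0.2871.
Characteristic equation s² + 4.4s + 6.1K_p = 0 gives ζ = 4.4/(2√(6.1K_p)).
Setting ζ = 0.2871: √(6.1K_p) = 4.4/(2·0.2871) = 7.663, so K_p = 58.72/6.1 = 9.63.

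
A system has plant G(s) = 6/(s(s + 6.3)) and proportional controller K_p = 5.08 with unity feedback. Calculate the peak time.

T_p = 0.693 s

From 1 + K_pG(s) = 0: s² + 6.3s + 30.48 = 0 ⇒ ω_n = 5.521, ζ = 0.5706.
Damped frequency ω_d = ω_n√(1−ζ²) = 4.534 rad/s, so peak time T_p = π/ω_d = 0.693 s.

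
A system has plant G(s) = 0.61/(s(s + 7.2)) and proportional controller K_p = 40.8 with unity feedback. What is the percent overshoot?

3.78%

Closed-loop characteristic equation: s² + 7.2s + 24.89 = 0, so ω_n = 4.989 rad/s and ζ = 7.2/(2·4.989) = 0.7216.
%OS = 100·exp(−πζ/√(1−ζ²)) = 100·exp(−π·0.7216/√0.4793) = 3.78%.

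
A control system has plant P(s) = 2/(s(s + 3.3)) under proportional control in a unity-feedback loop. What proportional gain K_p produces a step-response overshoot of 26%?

K_p = 8.77

From %OS = 100·exp(−πζ/√(1−ζ²)) = 26%, ζ = −ln(0.26)/√(π²+ln²(0.26)) = 0.3941.
Characteristic equation s² + 3.3s + 2K_p = 0 gives ζ = 3.3/(2√(2K_p)).
Setting ζ = 0.3941: √(2K_p) = 3.3/(2·0.3941) = 4.187, so K_p = 17.53/2 = 8.77.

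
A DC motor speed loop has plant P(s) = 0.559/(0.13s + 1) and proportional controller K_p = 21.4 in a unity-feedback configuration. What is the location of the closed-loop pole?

s = -99.71

Closed loop: T(s) = K_p·P/(1+K_p·P) = 11.96/(0.13s + 1 + 11.96), with pole at s = −(1 + 11.96)/0.13 = −99.71.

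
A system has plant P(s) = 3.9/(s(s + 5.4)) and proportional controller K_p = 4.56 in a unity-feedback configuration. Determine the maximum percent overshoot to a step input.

7.29%

From 1 + K_pP(s) = 0: s² + 5.4s + 17.78 = 0 ⇒ ω_n = 4.217, ζ = 0.6402.
%OS = 100·exp(−πζ/√(1−ζ²)) = 100·exp(−π·0.6402/√0.5901) = 7.29%.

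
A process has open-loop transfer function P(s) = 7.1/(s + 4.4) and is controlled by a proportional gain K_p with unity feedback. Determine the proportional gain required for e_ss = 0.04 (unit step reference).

K_p = 14.9

The loop is type 0, so e_ss(step) = 1/(1 + K_pos) with K_pos = K_p·P(0).
P(0) = 1.614. Require 1/(1 + K_p·1.614) = 0.04, so 1 + 1.614·K_p = 25.
K_p = (25 − 1)/1.614 = 14.9.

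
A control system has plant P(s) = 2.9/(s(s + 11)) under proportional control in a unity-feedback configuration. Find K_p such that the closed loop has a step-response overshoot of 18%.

From %OS = 100·exp(−πζ/√(1−ζ²)) = 18%, ζ = −ln(0.18)/√(π²+ln²(0.18)) = 0.4791.
Characteristic equation s² + 11s + 2.9K_p = 0 gives ζ = 11/(2√(2.9K_p)).
Setting ζ = 0.4791: √(2.9K_p) = 11/(2·0.4791) = 11.48, so K_p = 131.8/2.9 = 45.4.

K_p = 45.4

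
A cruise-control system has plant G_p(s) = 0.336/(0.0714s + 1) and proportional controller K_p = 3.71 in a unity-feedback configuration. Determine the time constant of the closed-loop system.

τ = 0.0318 s

Closed loop: T(s) = K_p·G_p/(1+K_p·G_p) = 1.247/(0.0714s + 1 + 1.247), with pole at s = −(1 + 1.247)/0.0714 = −31.46.
Closed-loop time constant τ = 1/31.46 = 0.0318 s.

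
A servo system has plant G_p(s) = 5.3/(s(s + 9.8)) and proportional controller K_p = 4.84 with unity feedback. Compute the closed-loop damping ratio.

ζ = 0.967

1 + K_p·G_p(s) = 0 gives s² + 9.8s + 25.65 = 0.
So ω_n² = 25.65 ⇒ ω_n = 5.065 rad/s, and ζ = 9.8/(2ω_n) = 0.967.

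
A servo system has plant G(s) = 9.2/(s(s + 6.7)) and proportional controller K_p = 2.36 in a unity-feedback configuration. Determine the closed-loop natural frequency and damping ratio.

With unity feedback the closed-loop characteristic equation is s² + 6.7s + 2.36·9.2 = s² + 6.7s + 21.71 = 0.
Matching s² + 2ζω_n s + ω_n²: ω_n = √21.71 = 4.66 rad/s and 2ζω_n = 6.7, so ζ = 6.7/(2·4.66) = 0.719.

ω_n = 4.66 rad/s, ζ = 0.719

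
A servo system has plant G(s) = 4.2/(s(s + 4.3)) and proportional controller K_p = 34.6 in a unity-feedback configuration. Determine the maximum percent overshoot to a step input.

From 1 + K_pG(s) = 0: s² + 4.3s + 145.3 = 0 ⇒ ω_n = 12.05, ζ = 0.1784.
%OS = 100·exp(−πζ/√(1−ζ²)) = 100·exp(−π·0.1784/√0.9682) = 56.6%.

56.6%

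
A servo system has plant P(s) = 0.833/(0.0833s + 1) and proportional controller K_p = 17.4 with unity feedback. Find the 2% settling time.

T_s ≈ 0.0215 s

Closed loop: T(s) = K_p·P/(1+K_p·P) = 14.49/(0.0833s + 1 + 14.49), with pole at s = −(1 + 14.49)/0.0833 = −186.
τ = 1/186 = 0.005376 s, so 2% settling time ≈ 4τ = 0.0215 s.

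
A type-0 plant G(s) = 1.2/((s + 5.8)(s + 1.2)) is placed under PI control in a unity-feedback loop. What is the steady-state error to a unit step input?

The PI controller's integrator makes the forward path type 1, so e_ss to a step is zero.

0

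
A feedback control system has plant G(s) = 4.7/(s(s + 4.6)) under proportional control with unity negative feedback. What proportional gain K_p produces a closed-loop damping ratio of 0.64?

K_p = 2.75

Closed-loop characteristic equation: s² + 4.6s + K_p·4.7 = 0.
So ω_n = √(4.7K_p) and 2ζω_n = 4.6, giving ζ = 4.6/(2√(4.7K_p)).
Setting ζ = 0.64: √(4.7K_p) = 4.6/(2·0.64) = 3.594, so K_p = 12.92/4.7 = 2.75.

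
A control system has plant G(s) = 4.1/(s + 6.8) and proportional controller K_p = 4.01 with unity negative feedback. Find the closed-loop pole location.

s = -23.24

Closed-loop transfer function: T(s) = K_p·G(s)/(1 + K_p·G(s)) = 16.44/(s + 6.8 + 16.44) = 16.44/(s + 23.24).
The closed-loop pole is at s = −23.24.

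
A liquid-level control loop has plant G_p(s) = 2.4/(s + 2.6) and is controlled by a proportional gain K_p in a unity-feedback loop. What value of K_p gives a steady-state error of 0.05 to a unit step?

Steady-state error for a unit step on this type-0 loop is 1/(1 + K_p·G_p(0)).
G_p(0) = 0.9231. Require 1/(1 + K_p·0.9231) = 0.05, so 1 + 0.9231·K_p = 20.
K_p = (20 − 1)/0.9231 = 20.6.

K_p = 20.6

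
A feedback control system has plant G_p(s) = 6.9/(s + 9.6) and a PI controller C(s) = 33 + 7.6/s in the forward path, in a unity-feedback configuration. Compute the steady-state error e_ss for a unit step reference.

0

The open loop C(s)G_p(s) has a pole at the origin (type 1), so the static position error constant is infinite and e_ss = 1/(1+∞) = 0.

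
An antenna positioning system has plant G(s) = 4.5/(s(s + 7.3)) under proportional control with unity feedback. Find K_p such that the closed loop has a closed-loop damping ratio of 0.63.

Closed-loop characteristic equation: s² + 7.3s + K_p·4.5 = 0.
So ω_n = √(4.5K_p) and 2ζω_n = 7.3, giving ζ = 7.3/(2√(4.5K_p)).
Setting ζ = 0.63: √(4.5K_p) = 7.3/(2·0.63) = 5.794, so K_p = 33.57/4.5 = 7.46.

K_p = 7.46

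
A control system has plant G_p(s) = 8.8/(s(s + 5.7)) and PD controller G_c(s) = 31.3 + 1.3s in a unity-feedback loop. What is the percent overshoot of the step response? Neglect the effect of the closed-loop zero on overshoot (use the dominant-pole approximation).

Forward path: (31.3 + 1.3s)·8.8/(s(s+5.7)). The closed-loop characteristic equation is s² + (5.7 + 8.8·1.3)s + 8.8·31.3 = 0.
That is s² + 17.14s + 275.4 = 0, so ω_n = 16.6 rad/s and ζ = 17.14/(2·16.6) = 0.5164.
%OS = 100·exp(−πζ/√(1−ζ²)) = 15%.

15%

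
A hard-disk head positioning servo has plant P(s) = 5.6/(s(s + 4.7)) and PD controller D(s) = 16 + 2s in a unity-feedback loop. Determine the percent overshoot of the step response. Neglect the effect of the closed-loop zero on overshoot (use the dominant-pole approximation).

Forward path: (16 + 2s)·5.6/(s(s+4.7)). The closed-loop characteristic equation is s² + (4.7 + 5.6·2)s + 5.6·16 = 0.
That is s² + 15.9s + 89.6 = 0, so ω_n = 9.466 rad/s and ζ = 15.9/(2·9.466) = 0.8399.
%OS = 100·exp(−πζ/√(1−ζ²)) = 0.774%.

0.774%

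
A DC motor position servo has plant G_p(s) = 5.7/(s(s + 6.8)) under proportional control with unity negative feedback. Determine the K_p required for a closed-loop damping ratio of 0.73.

K_p = 3.81

Closed-loop characteristic equation: s² + 6.8s + K_p·5.7 = 0.
So ω_n = √(5.7K_p) and 2ζω_n = 6.8, giving ζ = 6.8/(2√(5.7K_p)).
Setting ζ = 0.73: √(5.7K_p) = 6.8/(2·0.73) = 4.658, so K_p = 21.69/5.7 = 3.81.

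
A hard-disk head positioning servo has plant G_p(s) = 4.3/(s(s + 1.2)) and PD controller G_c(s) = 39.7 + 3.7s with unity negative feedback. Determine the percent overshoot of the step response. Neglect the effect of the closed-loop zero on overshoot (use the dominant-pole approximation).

6.58%

Forward path: (39.7 + 3.7s)·4.3/(s(s+1.2)). The closed-loop characteristic equation is s² + (1.2 + 4.3·3.7)s + 4.3·39.7 = 0.
That is s² + 17.11s + 170.7 = 0, so ω_n = 13.07 rad/s and ζ = 17.11/(2·13.07) = 0.6548.
%OS = 100·exp(−πζ/√(1−ζ²)) = 6.58%.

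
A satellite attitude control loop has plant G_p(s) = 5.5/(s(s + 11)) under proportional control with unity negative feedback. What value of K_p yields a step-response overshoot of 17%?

K_p = 22.8

From %OS = 100·exp(−πζ/√(1−ζ²)) = 17%, ζ = −ln(0.17)/√(π²+ln²(0.17)) = 0.4913.
Characteristic equation s² + 11s + 5.5K_p = 0 gives ζ = 11/(2√(5.5K_p)).
Setting ζ = 0.4913: √(5.5K_p) = 11/(2·0.4913) = 11.2, so K_p = 125.3/5.5 = 22.8.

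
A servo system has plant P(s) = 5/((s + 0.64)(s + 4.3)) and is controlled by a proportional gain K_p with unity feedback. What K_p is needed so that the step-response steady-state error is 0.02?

K_p = 27

Steady-state error for a unit step on this type-0 loop is 1/(1 + K_p·P(0)).
P(0) = 1.817. Require 1/(1 + K_p·1.817) = 0.02, so 1 + 1.817·K_p = 50.
K_p = (50 − 1)/1.817 = 27.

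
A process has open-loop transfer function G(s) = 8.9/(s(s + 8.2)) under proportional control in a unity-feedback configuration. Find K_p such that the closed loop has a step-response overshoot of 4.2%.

K_p = 3.74

From %OS = 100·exp(−πζ/√(1−ζ²)) = 4.2%, ζ = −ln(0.042)/√(π²+ln²(0.042)) = 0.7103.
Characteristic equation s² + 8.2s + 8.9K_p = 0 gives ζ = 8.2/(2√(8.9K_p)).
Setting ζ = 0.7103: √(8.9K_p) = 8.2/(2·0.7103) = 5.772, so K_p = 33.32/8.9 = 3.74.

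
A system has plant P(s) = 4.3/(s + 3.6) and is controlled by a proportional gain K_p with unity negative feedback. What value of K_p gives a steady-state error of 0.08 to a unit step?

K_p = 9.63

Steady-state error for a unit step on this type-0 loop is 1/(1 + K_p·P(0)).
P(0) = 1.194. Require 1/(1 + K_p·1.194) = 0.08, so 1 + 1.194·K_p = 12.5.
K_p = (12.5 − 1)/1.194 = 9.63.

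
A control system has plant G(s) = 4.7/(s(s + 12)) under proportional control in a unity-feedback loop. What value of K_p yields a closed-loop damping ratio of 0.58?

Closed-loop characteristic equation: s² + 12s + K_p·4.7 = 0.
So ω_n = √(4.7K_p) and 2ζω_n = 12, giving ζ = 12/(2√(4.7K_p)).
Setting ζ = 0.58: √(4.7K_p) = 12/(2·0.58) = 10.34, so K_p = 107/4.7 = 22.8.

K_p = 22.8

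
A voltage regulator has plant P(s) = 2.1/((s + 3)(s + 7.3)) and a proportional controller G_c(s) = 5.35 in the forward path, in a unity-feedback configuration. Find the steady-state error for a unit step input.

The loop is type 0. Static position error constant K_pos = G_c(0)·P(0) = 5.35·0.09589 = 0.513.
Steady-state error to a unit step: e_ss = 1/(1+K_pos) = 1/1.513 = 0.661.

0.661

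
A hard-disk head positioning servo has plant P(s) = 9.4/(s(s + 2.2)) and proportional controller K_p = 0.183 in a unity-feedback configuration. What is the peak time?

The closed-loop denominator s² + 2.2s + 1.72 gives ω_n = √1.72 = 1.312 and ζ = 2.2/(2ω_n) = 0.8387.
Damped frequency ω_d = ω_n√(1−ζ²) = 0.7143 rad/s, so peak time T_p = π/ω_d = 4.4 s.

T_p = 4.4 s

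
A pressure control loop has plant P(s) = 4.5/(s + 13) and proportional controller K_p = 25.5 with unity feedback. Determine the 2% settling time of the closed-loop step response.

Closed-loop transfer function: T(s) = K_p·P(s)/(1 + K_p·P(s)) = 114.8/(s + 13 + 114.8) = 114.8/(s + 127.8).
Time constant τ = 1/127.8 = 0.007828 s, so the 2% settling time is about 4τ = 0.0313 s.

T_s ≈ 0.0313 s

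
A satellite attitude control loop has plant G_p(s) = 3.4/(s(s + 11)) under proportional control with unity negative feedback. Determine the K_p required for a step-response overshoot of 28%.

From %OS = 100·exp(−πζ/√(1−ζ²)) = 28%, ζ = −ln(0.28)/√(π²+ln²(0.28)) = 0.3755.
Characteristic equation s² + 11s + 3.4K_p = 0 gives ζ = 11/(2√(3.4K_p)).
Setting ζ = 0.3755: √(3.4K_p) = 11/(2·0.3755) = 14.65, so K_p = 214.5/3.4 = 63.1.

K_p = 63.1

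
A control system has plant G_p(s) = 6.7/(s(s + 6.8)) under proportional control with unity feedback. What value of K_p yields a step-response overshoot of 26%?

K_p = 11.1

From %OS = 100·exp(−πζ/√(1−ζ²)) = 26%, ζ = −ln(0.26)/√(π²+ln²(0.26)) = 0.3941.
Characteristic equation s² + 6.8s + 6.7K_p = 0 gives ζ = 6.8/(2√(6.7K_p)).
Setting ζ = 0.3941: √(6.7K_p) = 6.8/(2·0.3941) = 8.628, so K_p = 74.43/6.7 = 11.1.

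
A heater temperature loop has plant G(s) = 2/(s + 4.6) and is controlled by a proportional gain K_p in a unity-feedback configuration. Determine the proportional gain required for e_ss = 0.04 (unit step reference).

The loop is type 0, so e_ss(step) = 1/(1 + K_pos) with K_pos = K_p·G(0).
G(0) = 0.4348. Require 1/(1 + K_p·0.4348) = 0.04, so 1 + 0.4348·K_p = 25.
K_p = (25 − 1)/0.4348 = 55.2.

K_p = 55.2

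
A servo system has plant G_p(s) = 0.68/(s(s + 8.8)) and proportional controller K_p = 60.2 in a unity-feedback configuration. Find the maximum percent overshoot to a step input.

From 1 + K_pG_p(s) = 0: s² + 8.8s + 40.94 = 0 ⇒ ω_n = 6.398, ζ = 0.6877.
%OS = 100·exp(−πζ/√(1−ζ²)) = 100·exp(−π·0.6877/√0.5271) = 5.1%.

5.1%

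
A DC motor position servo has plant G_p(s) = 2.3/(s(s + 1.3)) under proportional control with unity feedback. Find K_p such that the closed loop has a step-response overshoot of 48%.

From %OS = 100·exp(−πζ/√(1−ζ²)) = 48%, ζ = −ln(0.48)/√(π²+ln²(0.48)) = 0.2275.
Characteristic equation s² + 1.3s + 2.3K_p = 0 gives ζ = 1.3/(2√(2.3K_p)).
Setting ζ = 0.2275: √(2.3K_p) = 1.3/(2·0.2275) = 2.857, so K_p = 8.163/2.3 = 3.55.

K_p = 3.55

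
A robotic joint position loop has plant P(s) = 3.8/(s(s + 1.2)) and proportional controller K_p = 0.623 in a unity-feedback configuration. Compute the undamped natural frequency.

ω_n = 1.54 rad/s

With unity feedback the closed-loop characteristic equation is s² + 1.2s + 0.623·3.8 = s² + 1.2s + 2.367 = 0.
Matching s² + 2ζω_n s + ω_n²: ω_n = √2.367 = 1.539 rad/s and 2ζω_n = 1.2, so ζ = 1.2/(2·1.539) = 0.39.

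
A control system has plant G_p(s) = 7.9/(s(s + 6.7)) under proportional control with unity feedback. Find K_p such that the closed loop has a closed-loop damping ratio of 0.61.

K_p = 3.82

Closed-loop characteristic equation: s² + 6.7s + K_p·7.9 = 0.
So ω_n = √(7.9K_p) and 2ζω_n = 6.7, giving ζ = 6.7/(2√(7.9K_p)).
Setting ζ = 0.61: √(7.9K_p) = 6.7/(2·0.61) = 5.492, so K_p = 30.16/7.9 = 3.82.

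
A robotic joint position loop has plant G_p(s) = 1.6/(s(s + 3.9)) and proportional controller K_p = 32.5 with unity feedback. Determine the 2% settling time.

T_s ≈ 2.05 s

The closed-loop denominator s² + 3.9s + 52 gives ω_n = √52 = 7.211 and ζ = 3.9/(2ω_n) = 0.2704.
2% settling time T_s ≈ 4/(ζω_n) = 4/1.95 = 2.05 s.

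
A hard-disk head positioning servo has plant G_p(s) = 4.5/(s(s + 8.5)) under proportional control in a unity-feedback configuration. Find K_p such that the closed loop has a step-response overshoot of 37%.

From %OS = 100·exp(−πζ/√(1−ζ²)) = 37%, ζ = −ln(0.37)/√(π²+ln²(0.37)) = 0.3017.
Characteristic equation s² + 8.5s + 4.5K_p = 0 gives ζ = 8.5/(2√(4.5K_p)).
Setting ζ = 0.3017: √(4.5K_p) = 8.5/(2·0.3017) = 14.09, so K_p = 198.4/4.5 = 44.1.

K_p = 44.1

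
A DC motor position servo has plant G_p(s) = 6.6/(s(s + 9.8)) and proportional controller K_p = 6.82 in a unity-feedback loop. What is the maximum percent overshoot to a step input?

From 1 + K_pG_p(s) = 0: s² + 9.8s + 45.01 = 0 ⇒ ω_n = 6.709, ζ = 0.7304.
%OS = 100·exp(−πζ/√(1−ζ²)) = 100·exp(−π·0.7304/√0.4666) = 3.48%.

3.48%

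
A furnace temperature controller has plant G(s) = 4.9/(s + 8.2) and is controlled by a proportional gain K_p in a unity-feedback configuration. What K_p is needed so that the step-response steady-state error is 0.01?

For a type-0 loop with proportional control, e_ss = 1/(1 + K_p·G(0)).
G(0) = 0.5976. Require 1/(1 + K_p·0.5976) = 0.01, so 1 + 0.5976·K_p = 100.
K_p = (100 − 1)/0.5976 = 166.

K_p = 166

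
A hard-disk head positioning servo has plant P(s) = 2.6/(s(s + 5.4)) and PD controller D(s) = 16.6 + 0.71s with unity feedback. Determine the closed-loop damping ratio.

Forward path: (16.6 + 0.71s)·2.6/(s(s+5.4)). The closed-loop characteristic equation is s² + (5.4 + 2.6·0.71)s + 2.6·16.6 = 0.
That is s² + 7.246s + 43.16 = 0, so ω_n = 6.57 rad/s and ζ = 7.246/(2·6.57) = 0.5515.

ζ = 0.551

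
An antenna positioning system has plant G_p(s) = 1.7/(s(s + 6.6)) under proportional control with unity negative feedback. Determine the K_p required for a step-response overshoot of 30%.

From %OS = 100·exp(−πζ/√(1−ζ²)) = 30%, ζ = −ln(0.3)/√(π²+ln²(0.3)) = 0.3579.
Characteristic equation s² + 6.6s + 1.7K_p = 0 gives ζ = 6.6/(2√(1.7K_p)).
Setting ζ = 0.3579: √(1.7K_p) = 6.6/(2·0.3579) = 9.222, so K_p = 85.04/1.7 = 50.

K_p = 50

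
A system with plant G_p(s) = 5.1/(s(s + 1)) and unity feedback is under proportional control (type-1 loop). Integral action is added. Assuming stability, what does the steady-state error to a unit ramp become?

0

The integrator raises the loop to type 2, so K_v → ∞ and e_ss to a ramp is zero.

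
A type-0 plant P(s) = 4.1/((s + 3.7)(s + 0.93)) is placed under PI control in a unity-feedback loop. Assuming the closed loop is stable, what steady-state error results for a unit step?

The PI controller's integrator makes the forward path type 1, so e_ss to a step is zero.

0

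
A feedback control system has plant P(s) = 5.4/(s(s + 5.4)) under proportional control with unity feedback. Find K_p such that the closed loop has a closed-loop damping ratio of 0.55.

Closed-loop characteristic equation: s² + 5.4s + K_p·5.4 = 0.
So ω_n = √(5.4K_p) and 2ζω_n = 5.4, giving ζ = 5.4/(2√(5.4K_p)).
Setting ζ = 0.55: √(5.4K_p) = 5.4/(2·0.55) = 4.909, so K_p = 24.1/5.4 = 4.46.

K_p = 4.46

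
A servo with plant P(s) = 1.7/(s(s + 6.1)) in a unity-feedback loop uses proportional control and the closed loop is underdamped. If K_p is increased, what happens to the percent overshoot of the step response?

increase

Characteristic equation s² + 6.1s + K_p·1.7 = 0: raising K_p raises ω_n while 2ζω_n = 6.1 is fixed, so ζ falls and overshoot grows.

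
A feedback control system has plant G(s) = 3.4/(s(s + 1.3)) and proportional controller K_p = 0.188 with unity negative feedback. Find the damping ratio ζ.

1 + K_p·G(s) = 0 gives s² + 1.3s + 0.6392 = 0.
Matching s² + 2ζω_n s + ω_n²: ω_n = √0.6392 = 0.7995 rad/s and 2ζω_n = 1.3, so ζ = 1.3/(2·0.7995) = 0.813.

ζ = 0.813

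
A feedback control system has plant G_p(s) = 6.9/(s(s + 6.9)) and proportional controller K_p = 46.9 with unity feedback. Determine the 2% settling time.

T_s ≈ 1.16 s

Closed-loop characteristic equation: s² + 6.9s + 323.6 = 0, so ω_n = 17.99 rad/s and ζ = 6.9/(2·17.99) = 0.1918.
2% settling time T_s ≈ 4/(ζω_n) = 4/3.45 = 1.16 s.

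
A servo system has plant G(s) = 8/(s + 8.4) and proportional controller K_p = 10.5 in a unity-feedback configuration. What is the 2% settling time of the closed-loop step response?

Closed-loop transfer function: T(s) = K_p·G(s)/(1 + K_p·G(s)) = 84/(s + 8.4 + 84) = 84/(s + 92.4).
Time constant τ = 1/92.4 = 0.01082 s, so the 2% settling time is about 4τ = 0.0433 s.

T_s ≈ 0.0433 s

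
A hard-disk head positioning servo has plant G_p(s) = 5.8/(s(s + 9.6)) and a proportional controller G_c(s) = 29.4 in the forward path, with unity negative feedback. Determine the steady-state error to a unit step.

0

The open loop G_c(s)G_p(s) has a pole at the origin (type 1), so the static position error constant is infinite and e_ss = 1/(1+∞) = 0.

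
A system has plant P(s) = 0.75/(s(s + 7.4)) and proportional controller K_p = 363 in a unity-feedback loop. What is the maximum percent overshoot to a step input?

48.5%

Closed-loop characteristic equation: s² + 7.4s + 272.2 = 0, so ω_n = 16.5 rad/s and ζ = 7.4/(2·16.5) = 0.2242.
%OS = 100·exp(−πζ/√(1−ζ²)) = 100·exp(−π·0.2242/√0.9497) = 48.5%.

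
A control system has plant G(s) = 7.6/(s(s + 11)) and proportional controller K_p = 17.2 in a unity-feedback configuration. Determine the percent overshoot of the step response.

The closed-loop denominator s² + 11s + 130.7 gives ω_n = √130.7 = 11.43 and ζ = 11/(2ω_n) = 0.4811.
%OS = 100·exp(−πζ/√(1−ζ²)) = 100·exp(−π·0.4811/√0.7686) = 17.8%.

17.8%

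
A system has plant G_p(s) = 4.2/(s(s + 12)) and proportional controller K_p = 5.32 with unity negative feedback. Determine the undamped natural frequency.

ω_n = 4.73 rad/s

1 + K_p·G_p(s) = 0 gives s² + 12s + 22.34 = 0.
Matching s² + 2ζω_n s + ω_n²: ω_n = √22.34 = 4.727 rad/s and 2ζω_n = 12, so ζ = 12/(2·4.727) = 1.27.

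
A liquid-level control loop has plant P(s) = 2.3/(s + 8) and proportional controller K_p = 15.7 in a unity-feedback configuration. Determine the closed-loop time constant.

τ = 0.0227 s

Closed-loop transfer function: T(s) = K_p·P(s)/(1 + K_p·P(s)) = 36.11/(s + 8 + 36.11) = 36.11/(s + 44.11).
Time constant τ = 1/44.11 = 0.0227 s.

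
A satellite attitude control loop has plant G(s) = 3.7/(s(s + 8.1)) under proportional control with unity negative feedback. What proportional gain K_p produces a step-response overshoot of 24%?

From %OS = 100·exp(−πζ/√(1−ζ²)) = 24%, ζ = −ln(0.24)/√(π²+ln²(0.24)) = 0.4136.
Characteristic equation s² + 8.1s + 3.7K_p = 0 gives ζ = 8.1/(2√(3.7K_p)).
Setting ζ = 0.4136: √(3.7K_p) = 8.1/(2·0.4136) = 9.792, so K_p = 95.89/3.7 = 25.9.

K_p = 25.9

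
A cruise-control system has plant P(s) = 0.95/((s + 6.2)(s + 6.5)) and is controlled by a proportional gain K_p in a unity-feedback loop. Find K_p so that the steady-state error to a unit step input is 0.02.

For a type-0 loop with proportional control, e_ss = 1/(1 + K_p·P(0)).
P(0) = 0.02357. Require 1/(1 + K_p·0.02357) = 0.02, so 1 + 0.02357·K_p = 50.
K_p = (50 − 1)/0.02357 = 2080.

K_p = 2080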